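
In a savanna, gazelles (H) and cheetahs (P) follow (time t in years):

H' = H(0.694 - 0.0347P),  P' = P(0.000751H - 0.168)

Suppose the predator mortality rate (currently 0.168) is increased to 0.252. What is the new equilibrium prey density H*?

At the interior fixed point, setting dP/dt = 0 with P > 0 fixes H* = (predator death rate)/(HP coefficient) — independent of the other coefficients.
With the change, H* = 0.252/0.000751 = 336; it rises from 224.

H* ≈ 336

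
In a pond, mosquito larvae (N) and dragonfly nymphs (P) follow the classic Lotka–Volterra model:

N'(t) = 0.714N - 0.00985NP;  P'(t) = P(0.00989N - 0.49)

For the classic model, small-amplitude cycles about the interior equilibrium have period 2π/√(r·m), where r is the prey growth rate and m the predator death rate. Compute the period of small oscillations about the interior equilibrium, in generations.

T ≈ 10.6 generations

Here r = 0.714 and m = 0.49, so r·m = 0.35.
ω = √0.35 = 0.591 per generation, hence T = 2π/ω ≈ 10.6 generations.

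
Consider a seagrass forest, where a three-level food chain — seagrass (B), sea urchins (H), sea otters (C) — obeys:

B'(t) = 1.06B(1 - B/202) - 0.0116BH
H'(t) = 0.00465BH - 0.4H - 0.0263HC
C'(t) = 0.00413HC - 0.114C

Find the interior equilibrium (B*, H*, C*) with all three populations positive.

B* ≈ 141, H* ≈ 27.6, C* ≈ 9.72

From dC/dt = 0: 0.00413H* = 0.114, so H* = 27.6.
From dB/dt = 0: 1.06(1 - B*/202) = 0.0116·27.6, giving B* = 202·(1 - 0.302) = 141.
From dH/dt = 0: 0.00465·141 - 0.4 = 0.0263C*, so C* = 0.256/0.0263 = 9.72.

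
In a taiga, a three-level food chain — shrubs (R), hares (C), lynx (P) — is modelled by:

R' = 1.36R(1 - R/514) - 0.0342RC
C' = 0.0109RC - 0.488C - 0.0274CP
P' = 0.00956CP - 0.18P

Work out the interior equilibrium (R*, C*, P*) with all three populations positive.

R* ≈ 271, C* ≈ 18.8, P* ≈ 89.8

From dP/dt = 0: 0.00956C* = 0.18, so C* = 18.8.
From dR/dt = 0: 1.36(1 - R*/514) = 0.0342·18.8, giving R* = 514·(1 - 0.473) = 271.
From dC/dt = 0: 0.0109·271 - 0.488 = 0.0274P*, so P* = 2.46/0.0274 = 89.8.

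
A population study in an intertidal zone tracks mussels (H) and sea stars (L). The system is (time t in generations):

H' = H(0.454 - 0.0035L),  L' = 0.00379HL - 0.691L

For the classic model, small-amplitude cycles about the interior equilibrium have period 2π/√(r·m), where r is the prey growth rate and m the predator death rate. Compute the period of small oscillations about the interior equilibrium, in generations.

Here r = 0.454 and m = 0.691, so r·m = 0.314.
ω = √0.314 = 0.56 per generation, hence T = 2π/ω ≈ 11.2 generations.

T ≈ 11.2 generations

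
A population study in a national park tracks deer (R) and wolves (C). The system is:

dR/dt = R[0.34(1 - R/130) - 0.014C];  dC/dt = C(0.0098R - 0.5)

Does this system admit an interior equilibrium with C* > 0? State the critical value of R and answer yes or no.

The predator equation gives dC/dt > 0 only when R > 0.5/0.0098 = 51.
Without the predator, R → K = 130. Since 130 > 51, the predator can invade and persist.

Threshold R = 51; K > 51, so yes, the predator persists.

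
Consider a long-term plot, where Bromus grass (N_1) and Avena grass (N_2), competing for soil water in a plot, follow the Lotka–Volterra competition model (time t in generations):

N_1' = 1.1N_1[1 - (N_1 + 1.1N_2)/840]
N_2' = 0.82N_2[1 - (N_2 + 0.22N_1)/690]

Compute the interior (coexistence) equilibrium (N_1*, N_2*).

Setting both brackets to zero gives the nullclines N_1 + 1.1N_2 = 840 and 0.22N_1 + N_2 = 690.
Substituting N_2 = 690 - 0.22N_1 into the first: N_1(1 - 1.1·0.22) = 840 - 1.1·690.
So N_1* = 81/0.758 = 107, and then N_2* = 690 - 0.22·107 = 666.

N_1* ≈ 107, N_2* ≈ 666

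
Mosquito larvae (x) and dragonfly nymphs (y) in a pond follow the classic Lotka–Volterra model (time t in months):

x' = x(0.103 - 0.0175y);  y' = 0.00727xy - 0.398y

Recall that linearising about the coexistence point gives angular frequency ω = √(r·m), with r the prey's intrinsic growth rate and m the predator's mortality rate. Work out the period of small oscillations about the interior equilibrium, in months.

T ≈ 31 months

Here r = 0.103 and m = 0.398, so r·m = 0.041.
ω = √0.041 = 0.202 per month, hence T = 2π/ω ≈ 31 months.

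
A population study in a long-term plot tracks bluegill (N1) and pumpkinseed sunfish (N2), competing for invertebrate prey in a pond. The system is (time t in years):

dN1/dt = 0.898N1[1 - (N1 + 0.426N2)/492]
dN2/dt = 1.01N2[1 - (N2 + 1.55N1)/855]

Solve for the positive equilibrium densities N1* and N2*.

N1* ≈ 376, N2* ≈ 272

Setting both brackets to zero gives the nullclines N1 + 0.426N2 = 492 and 1.55N1 + N2 = 855.
Substituting N2 = 855 - 1.55N1 into the first: N1(1 - 0.426·1.55) = 492 - 0.426·855.
So N1* = 128/0.34 = 376, and then N2* = 855 - 1.55·376 = 272.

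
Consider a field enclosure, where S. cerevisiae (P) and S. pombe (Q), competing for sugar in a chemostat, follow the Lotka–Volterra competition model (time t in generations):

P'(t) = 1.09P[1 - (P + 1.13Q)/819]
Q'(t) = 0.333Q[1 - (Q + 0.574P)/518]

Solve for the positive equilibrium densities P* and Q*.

P* ≈ 665, Q* ≈ 136

Setting both brackets to zero gives the nullclines P + 1.13Q = 819 and 0.574P + Q = 518.
Substituting Q = 518 - 0.574P into the first: P(1 - 1.13·0.574) = 819 - 1.13·518.
So P* = 234/0.351 = 665, and then Q* = 518 - 0.574·665 = 136.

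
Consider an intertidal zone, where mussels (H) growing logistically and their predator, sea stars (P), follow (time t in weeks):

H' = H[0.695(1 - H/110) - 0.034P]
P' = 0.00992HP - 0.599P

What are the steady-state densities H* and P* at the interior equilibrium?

From dP/dt = 0 with P > 0: 0.00992H* = 0.599, so H* = 60.4.
Substitute into dH/dt = 0: 0.695(1 - 60.4/110) = 0.034P*.
The bracket is 0.451, giving P* = 0.313/0.034 = 9.22.

H* ≈ 60.4, P* ≈ 9.22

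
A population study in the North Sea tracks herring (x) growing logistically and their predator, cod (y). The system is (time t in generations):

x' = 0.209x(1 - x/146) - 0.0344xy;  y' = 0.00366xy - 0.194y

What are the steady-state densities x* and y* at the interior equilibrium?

From dy/dt = 0 with y > 0: 0.00366x* = 0.194, so x* = 53.
Substitute into dx/dt = 0: 0.209(1 - 53/146) = 0.0344y*.
The bracket is 0.637, giving y* = 0.133/0.0344 = 3.87.

x* ≈ 53, y* ≈ 3.87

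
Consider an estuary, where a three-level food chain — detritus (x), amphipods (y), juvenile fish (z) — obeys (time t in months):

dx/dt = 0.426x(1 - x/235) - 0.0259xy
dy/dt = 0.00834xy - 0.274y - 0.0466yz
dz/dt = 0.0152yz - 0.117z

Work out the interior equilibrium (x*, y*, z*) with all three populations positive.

x* ≈ 125, y* ≈ 7.7, z* ≈ 16.5

From dz/dt = 0: 0.0152y* = 0.117, so y* = 7.7.
From dx/dt = 0: 0.426(1 - x*/235) = 0.0259·7.7, giving x* = 235·(1 - 0.468) = 125.
From dy/dt = 0: 0.00834·125 - 0.274 = 0.0466z*, so z* = 0.769/0.0466 = 16.5.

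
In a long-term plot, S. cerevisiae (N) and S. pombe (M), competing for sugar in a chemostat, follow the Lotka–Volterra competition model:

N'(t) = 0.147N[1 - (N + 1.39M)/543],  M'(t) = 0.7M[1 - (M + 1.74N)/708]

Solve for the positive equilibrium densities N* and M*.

N* ≈ 311, M* ≈ 167

Setting both brackets to zero gives the nullclines N + 1.39M = 543 and 1.74N + M = 708.
Substituting M = 708 - 1.74N into the first: N(1 - 1.39·1.74) = 543 - 1.39·708.
So N* = -441/-1.42 = 311, and then M* = 708 - 1.74·311 = 167.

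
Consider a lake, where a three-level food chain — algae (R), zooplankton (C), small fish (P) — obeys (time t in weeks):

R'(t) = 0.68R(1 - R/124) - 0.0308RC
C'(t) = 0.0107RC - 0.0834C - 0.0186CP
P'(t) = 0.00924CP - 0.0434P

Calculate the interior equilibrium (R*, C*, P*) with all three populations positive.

R* ≈ 97.6, C* ≈ 4.7, P* ≈ 51.7

From dP/dt = 0: 0.00924C* = 0.0434, so C* = 4.7.
From dR/dt = 0: 0.68(1 - R*/124) = 0.0308·4.7, giving R* = 124·(1 - 0.213) = 97.6.
From dC/dt = 0: 0.0107·97.6 - 0.0834 = 0.0186P*, so P* = 0.961/0.0186 = 51.7.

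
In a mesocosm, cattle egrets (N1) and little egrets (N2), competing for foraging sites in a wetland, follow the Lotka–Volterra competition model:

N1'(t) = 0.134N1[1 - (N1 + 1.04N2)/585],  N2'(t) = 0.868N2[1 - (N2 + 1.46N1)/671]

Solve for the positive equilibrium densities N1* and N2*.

N1* ≈ 218, N2* ≈ 353

Setting both brackets to zero gives the nullclines N1 + 1.04N2 = 585 and 1.46N1 + N2 = 671.
Substituting N2 = 671 - 1.46N1 into the first: N1(1 - 1.04·1.46) = 585 - 1.04·671.
So N1* = -113/-0.518 = 218, and then N2* = 671 - 1.46·218 = 353.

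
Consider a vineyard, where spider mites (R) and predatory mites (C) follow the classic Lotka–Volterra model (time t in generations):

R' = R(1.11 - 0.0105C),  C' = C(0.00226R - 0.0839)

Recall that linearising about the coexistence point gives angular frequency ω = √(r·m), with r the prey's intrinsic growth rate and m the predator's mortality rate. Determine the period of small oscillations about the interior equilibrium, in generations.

T ≈ 20.6 generations

Here r = 1.11 and m = 0.0839, so r·m = 0.0931.
ω = √0.0931 = 0.305 per generation, hence T = 2π/ω ≈ 20.6 generations.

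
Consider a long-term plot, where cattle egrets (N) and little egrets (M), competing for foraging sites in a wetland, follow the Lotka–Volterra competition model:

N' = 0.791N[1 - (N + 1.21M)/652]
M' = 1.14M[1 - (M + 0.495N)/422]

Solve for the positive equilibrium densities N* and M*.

N* ≈ 353, M* ≈ 248

Setting both brackets to zero gives the nullclines N + 1.21M = 652 and 0.495N + M = 422.
Substituting M = 422 - 0.495N into the first: N(1 - 1.21·0.495) = 652 - 1.21·422.
So N* = 141/0.401 = 353, and then M* = 422 - 0.495·353 = 248.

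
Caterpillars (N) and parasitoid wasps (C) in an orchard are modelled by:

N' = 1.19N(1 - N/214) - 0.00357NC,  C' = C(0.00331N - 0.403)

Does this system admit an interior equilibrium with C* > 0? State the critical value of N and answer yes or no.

The predator equation gives dC/dt > 0 only when N > 0.403/0.00331 = 122.
Without the predator, N → K = 214. Since 214 > 122, the predator can invade and persist.

Threshold N = 122; K > 122, so yes, the predator persists.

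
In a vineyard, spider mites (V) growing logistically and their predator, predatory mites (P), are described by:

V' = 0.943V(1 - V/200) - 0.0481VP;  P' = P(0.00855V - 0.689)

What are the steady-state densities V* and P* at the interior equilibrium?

From dP/dt = 0 with P > 0: 0.00855V* = 0.689, so V* = 80.6.
Substitute into dV/dt = 0: 0.943(1 - 80.6/200) = 0.0481P*.
The bracket is 0.597, giving P* = 0.563/0.0481 = 11.7.

V* ≈ 80.6, P* ≈ 11.7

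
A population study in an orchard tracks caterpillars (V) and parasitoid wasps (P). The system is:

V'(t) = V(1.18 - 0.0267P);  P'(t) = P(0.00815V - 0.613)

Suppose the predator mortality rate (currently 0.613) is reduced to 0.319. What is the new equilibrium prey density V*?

At the interior fixed point, setting dP/dt = 0 with P > 0 fixes V* = (predator death rate)/(VP coefficient) — independent of the other coefficients.
With the change, V* = 0.319/0.00815 = 39.1; it falls from 75.2.

V* ≈ 39.1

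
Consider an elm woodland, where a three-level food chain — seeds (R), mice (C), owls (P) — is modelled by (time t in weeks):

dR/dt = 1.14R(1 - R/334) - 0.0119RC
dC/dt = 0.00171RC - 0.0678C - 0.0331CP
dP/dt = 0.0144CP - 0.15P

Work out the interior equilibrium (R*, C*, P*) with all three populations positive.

R* ≈ 298, C* ≈ 10.4, P* ≈ 13.3

From dP/dt = 0: 0.0144C* = 0.15, so C* = 10.4.
From dR/dt = 0: 1.14(1 - R*/334) = 0.0119·10.4, giving R* = 334·(1 - 0.109) = 298.
From dC/dt = 0: 0.00171·298 - 0.0678 = 0.0331P*, so P* = 0.441/0.0331 = 13.3.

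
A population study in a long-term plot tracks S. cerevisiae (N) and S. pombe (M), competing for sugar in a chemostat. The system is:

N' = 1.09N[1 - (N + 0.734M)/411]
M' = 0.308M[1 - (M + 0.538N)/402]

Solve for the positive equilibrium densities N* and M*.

Setting both brackets to zero gives the nullclines N + 0.734M = 411 and 0.538N + M = 402.
Substituting M = 402 - 0.538N into the first: N(1 - 0.734·0.538) = 411 - 0.734·402.
So N* = 116/0.605 = 192, and then M* = 402 - 0.538·192 = 299.

N* ≈ 192, M* ≈ 299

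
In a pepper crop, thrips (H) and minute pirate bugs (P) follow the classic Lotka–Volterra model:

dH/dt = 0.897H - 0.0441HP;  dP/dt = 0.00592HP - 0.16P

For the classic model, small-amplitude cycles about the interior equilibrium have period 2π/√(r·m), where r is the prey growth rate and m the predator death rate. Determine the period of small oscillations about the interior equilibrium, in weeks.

Here r = 0.897 and m = 0.16, so r·m = 0.144.
ω = √0.144 = 0.379 per week, hence T = 2π/ω ≈ 16.6 weeks.

T ≈ 16.6 weeks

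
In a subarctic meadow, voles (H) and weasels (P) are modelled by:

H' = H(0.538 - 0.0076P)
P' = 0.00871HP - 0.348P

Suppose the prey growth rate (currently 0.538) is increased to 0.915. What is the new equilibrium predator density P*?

At the interior fixed point, setting dH/dt = 0 with H > 0 fixes P* = (prey growth rate)/(HP coefficient) — independent of the other coefficients.
With the change, P* = 0.915/0.0076 = 120; it rises from 70.8.

P* ≈ 120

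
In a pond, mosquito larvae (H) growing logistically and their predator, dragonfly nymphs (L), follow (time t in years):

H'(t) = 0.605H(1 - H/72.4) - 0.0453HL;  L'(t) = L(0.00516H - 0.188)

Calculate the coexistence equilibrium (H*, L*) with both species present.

From dL/dt = 0 with L > 0: 0.00516H* = 0.188, so H* = 36.4.
Substitute into dH/dt = 0: 0.605(1 - 36.4/72.4) = 0.0453L*.
The bracket is 0.497, giving L* = 0.301/0.0453 = 6.63.

H* ≈ 36.4, L* ≈ 6.63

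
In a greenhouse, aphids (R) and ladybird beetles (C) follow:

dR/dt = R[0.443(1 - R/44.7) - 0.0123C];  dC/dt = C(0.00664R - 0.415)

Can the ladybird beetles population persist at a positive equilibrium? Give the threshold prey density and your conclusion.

The predator equation gives dC/dt > 0 only when R > 0.415/0.00664 = 62.5.
Without the predator, R → K = 44.7. Since 44.7 < 62.5, the predator cannot invade.

Threshold R = 62.5; K < 62.5, so no, the predator goes extinct.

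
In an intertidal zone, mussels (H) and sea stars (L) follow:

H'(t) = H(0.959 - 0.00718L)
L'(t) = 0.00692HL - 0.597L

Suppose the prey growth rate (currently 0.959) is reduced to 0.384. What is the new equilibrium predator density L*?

At the interior fixed point, setting dH/dt = 0 with H > 0 fixes L* = (prey growth rate)/(HL coefficient) — independent of the other coefficients.
With the change, L* = 0.384/0.00718 = 53.5; it falls from 134.

L* ≈ 53.5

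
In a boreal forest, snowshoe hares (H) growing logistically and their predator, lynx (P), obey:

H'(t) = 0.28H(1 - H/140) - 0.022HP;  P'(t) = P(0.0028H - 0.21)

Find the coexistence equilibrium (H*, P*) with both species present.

From dP/dt = 0 with P > 0: 0.0028H* = 0.21, so H* = 75.
Substitute into dH/dt = 0: 0.28(1 - 75/140) = 0.022P*.
The bracket is 0.464, giving P* = 0.13/0.022 = 5.91.

H* ≈ 75, P* ≈ 5.91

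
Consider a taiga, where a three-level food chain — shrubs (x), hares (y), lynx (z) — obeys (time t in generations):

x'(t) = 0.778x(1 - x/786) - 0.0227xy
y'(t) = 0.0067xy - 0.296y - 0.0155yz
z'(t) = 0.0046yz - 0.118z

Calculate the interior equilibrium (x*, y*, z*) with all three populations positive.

x* ≈ 198, y* ≈ 25.7, z* ≈ 66.4

From dz/dt = 0: 0.0046y* = 0.118, so y* = 25.7.
From dx/dt = 0: 0.778(1 - x*/786) = 0.0227·25.7, giving x* = 786·(1 - 0.748) = 198.
From dy/dt = 0: 0.0067·198 - 0.296 = 0.0155z*, so z* = 1.03/0.0155 = 66.4.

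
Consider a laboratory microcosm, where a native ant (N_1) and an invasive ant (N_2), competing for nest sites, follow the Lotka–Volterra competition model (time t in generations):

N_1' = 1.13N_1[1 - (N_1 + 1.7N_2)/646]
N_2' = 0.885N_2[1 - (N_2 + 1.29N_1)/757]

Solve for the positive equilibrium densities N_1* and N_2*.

Setting both brackets to zero gives the nullclines N_1 + 1.7N_2 = 646 and 1.29N_1 + N_2 = 757.
Substituting N_2 = 757 - 1.29N_1 into the first: N_1(1 - 1.7·1.29) = 646 - 1.7·757.
So N_1* = -641/-1.19 = 537, and then N_2* = 757 - 1.29·537 = 64.

N_1* ≈ 537, N_2* ≈ 64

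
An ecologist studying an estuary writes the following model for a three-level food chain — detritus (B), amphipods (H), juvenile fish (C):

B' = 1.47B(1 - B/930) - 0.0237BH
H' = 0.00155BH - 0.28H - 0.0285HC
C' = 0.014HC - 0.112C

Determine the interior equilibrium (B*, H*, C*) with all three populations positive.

B* ≈ 810, H* ≈ 8, C* ≈ 34.2

From dC/dt = 0: 0.014H* = 0.112, so H* = 8.
From dB/dt = 0: 1.47(1 - B*/930) = 0.0237·8, giving B* = 930·(1 - 0.129) = 810.
From dH/dt = 0: 0.00155·810 - 0.28 = 0.0285C*, so C* = 0.976/0.0285 = 34.2.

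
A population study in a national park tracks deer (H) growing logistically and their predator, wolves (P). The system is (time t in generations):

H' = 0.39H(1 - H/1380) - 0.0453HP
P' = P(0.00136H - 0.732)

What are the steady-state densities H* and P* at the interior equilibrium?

H* ≈ 538, P* ≈ 5.25

From dP/dt = 0 with P > 0: 0.00136H* = 0.732, so H* = 538.
Substitute into dH/dt = 0: 0.39(1 - 538/1380) = 0.0453P*.
The bracket is 0.61, giving P* = 0.238/0.0453 = 5.25.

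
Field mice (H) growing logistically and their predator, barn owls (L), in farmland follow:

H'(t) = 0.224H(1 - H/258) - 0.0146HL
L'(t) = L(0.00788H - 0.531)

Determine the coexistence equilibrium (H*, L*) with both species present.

From dL/dt = 0 with L > 0: 0.00788H* = 0.531, so H* = 67.4.
Substitute into dH/dt = 0: 0.224(1 - 67.4/258) = 0.0146L*.
The bracket is 0.739, giving L* = 0.165/0.0146 = 11.3.

H* ≈ 67.4, L* ≈ 11.3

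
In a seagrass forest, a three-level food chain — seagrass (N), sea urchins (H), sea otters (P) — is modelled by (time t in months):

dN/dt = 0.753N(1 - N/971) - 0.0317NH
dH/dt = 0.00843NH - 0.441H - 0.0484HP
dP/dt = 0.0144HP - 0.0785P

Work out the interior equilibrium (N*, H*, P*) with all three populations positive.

From dP/dt = 0: 0.0144H* = 0.0785, so H* = 5.45.
From dN/dt = 0: 0.753(1 - N*/971) = 0.0317·5.45, giving N* = 971·(1 - 0.229) = 748.
From dH/dt = 0: 0.00843·748 - 0.441 = 0.0484P*, so P* = 5.87/0.0484 = 121.

N* ≈ 748, H* ≈ 5.45, P* ≈ 121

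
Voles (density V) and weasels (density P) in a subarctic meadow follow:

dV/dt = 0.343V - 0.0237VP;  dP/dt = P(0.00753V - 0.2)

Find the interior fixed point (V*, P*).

Set dP/dt = 0 with P > 0: 0.00753V - 0.2 = 0, so V* = 0.2/0.00753 = 26.6.
Set dV/dt = 0 with V > 0: 0.343 - 0.0237P = 0, so P* = 0.343/0.0237 = 14.5.

V* ≈ 26.6, P* ≈ 14.5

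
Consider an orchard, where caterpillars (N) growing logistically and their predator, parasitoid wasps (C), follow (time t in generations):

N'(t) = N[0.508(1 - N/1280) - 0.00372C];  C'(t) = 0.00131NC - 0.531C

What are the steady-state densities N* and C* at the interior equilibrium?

N* ≈ 405, C* ≈ 93.3

From dC/dt = 0 with C > 0: 0.00131N* = 0.531, so N* = 405.
Substitute into dN/dt = 0: 0.508(1 - 405/1280) = 0.00372C*.
The bracket is 0.683, giving C* = 0.347/0.00372 = 93.3.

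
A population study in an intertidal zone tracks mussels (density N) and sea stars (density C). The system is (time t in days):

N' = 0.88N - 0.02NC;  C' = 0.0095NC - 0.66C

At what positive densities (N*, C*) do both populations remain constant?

Set dC/dt = 0 with C > 0: 0.0095N - 0.66 = 0, so N* = 0.66/0.0095 = 69.5.
Set dN/dt = 0 with N > 0: 0.88 - 0.02C = 0, so C* = 0.88/0.02 = 44.

N* ≈ 69.5, C* ≈ 44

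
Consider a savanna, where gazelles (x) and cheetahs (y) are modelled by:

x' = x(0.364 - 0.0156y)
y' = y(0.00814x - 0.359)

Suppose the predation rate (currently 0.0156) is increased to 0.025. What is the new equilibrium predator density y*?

At the interior fixed point, setting dx/dt = 0 with x > 0 fixes y* = (prey growth rate)/(xy coefficient) — independent of the other coefficients.
With the change, y* = 0.364/0.025 = 14.6; it falls from 23.3.

y* ≈ 14.6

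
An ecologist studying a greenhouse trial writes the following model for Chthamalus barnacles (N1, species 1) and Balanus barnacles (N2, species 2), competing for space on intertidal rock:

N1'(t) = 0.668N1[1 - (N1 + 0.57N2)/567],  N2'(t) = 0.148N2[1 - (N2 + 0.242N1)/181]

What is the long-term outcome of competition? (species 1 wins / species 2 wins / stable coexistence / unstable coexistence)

stable coexistence

Compare the nullcline intercepts: K1/α12 = 567/0.57 = 995 > K2 = 181; K2/α21 = 181/0.242 = 748 > K1 = 567.
Since both inequalities hold, each species can invade when rare, so the interior equilibrium is stable.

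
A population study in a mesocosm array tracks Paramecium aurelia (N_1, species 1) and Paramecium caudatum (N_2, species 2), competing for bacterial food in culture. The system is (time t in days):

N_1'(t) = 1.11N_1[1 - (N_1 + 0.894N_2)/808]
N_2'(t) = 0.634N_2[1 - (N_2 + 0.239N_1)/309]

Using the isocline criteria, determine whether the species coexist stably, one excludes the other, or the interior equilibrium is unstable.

stable coexistence

Compare the nullcline intercepts: K1/α12 = 808/0.894 = 904 > K2 = 309; K2/α21 = 309/0.239 = 1290 > K1 = 808.
Since both inequalities hold, each species can invade when rare, so the interior equilibrium is stable.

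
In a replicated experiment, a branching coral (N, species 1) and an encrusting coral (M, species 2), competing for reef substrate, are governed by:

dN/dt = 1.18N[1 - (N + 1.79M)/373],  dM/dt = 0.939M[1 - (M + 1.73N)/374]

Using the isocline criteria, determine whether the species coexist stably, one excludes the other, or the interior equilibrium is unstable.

Compare the nullcline intercepts: K1/α12 = 373/1.79 = 208 < K2 = 374; K2/α21 = 374/1.73 = 216 < K1 = 373.
Since both are reversed, neither can invade when rare; the interior point is a saddle.

unstable coexistence (outcome depends on initial conditions)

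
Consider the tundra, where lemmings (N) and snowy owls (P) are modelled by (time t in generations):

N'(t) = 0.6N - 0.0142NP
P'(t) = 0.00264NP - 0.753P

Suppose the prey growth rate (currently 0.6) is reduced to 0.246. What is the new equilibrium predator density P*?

At the interior fixed point, setting dN/dt = 0 with N > 0 fixes P* = (prey growth rate)/(NP coefficient) — independent of the other coefficients.
With the change, P* = 0.246/0.0142 = 17.3; it falls from 42.3.

P* ≈ 17.3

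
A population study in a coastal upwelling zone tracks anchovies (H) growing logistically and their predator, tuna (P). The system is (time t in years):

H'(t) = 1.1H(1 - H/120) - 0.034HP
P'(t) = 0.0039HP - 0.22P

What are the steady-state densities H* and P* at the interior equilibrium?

From dP/dt = 0 with P > 0: 0.0039H* = 0.22, so H* = 56.4.
Substitute into dH/dt = 0: 1.1(1 - 56.4/120) = 0.034P*.
The bracket is 0.53, giving P* = 0.583/0.034 = 17.1.

H* ≈ 56.4, P* ≈ 17.1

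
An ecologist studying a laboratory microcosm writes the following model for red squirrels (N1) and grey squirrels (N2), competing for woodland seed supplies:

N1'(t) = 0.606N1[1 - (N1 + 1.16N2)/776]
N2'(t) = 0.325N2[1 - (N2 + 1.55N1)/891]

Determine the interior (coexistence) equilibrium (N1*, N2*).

Setting both brackets to zero gives the nullclines N1 + 1.16N2 = 776 and 1.55N1 + N2 = 891.
Substituting N2 = 891 - 1.55N1 into the first: N1(1 - 1.16·1.55) = 776 - 1.16·891.
So N1* = -258/-0.798 = 323, and then N2* = 891 - 1.55·323 = 391.

N1* ≈ 323, N2* ≈ 391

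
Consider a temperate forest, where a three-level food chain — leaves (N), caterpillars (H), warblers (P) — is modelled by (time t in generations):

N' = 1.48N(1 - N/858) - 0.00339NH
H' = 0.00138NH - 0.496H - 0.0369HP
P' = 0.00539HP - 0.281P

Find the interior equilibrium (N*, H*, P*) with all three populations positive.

N* ≈ 756, H* ≈ 52.1, P* ≈ 14.8

From dP/dt = 0: 0.00539H* = 0.281, so H* = 52.1.
From dN/dt = 0: 1.48(1 - N*/858) = 0.00339·52.1, giving N* = 858·(1 - 0.119) = 756.
From dH/dt = 0: 0.00138·756 - 0.496 = 0.0369P*, so P* = 0.547/0.0369 = 14.8.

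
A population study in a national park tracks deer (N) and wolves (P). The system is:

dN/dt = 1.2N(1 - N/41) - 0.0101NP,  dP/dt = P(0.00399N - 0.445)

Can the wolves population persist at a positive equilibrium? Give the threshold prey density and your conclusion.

The predator equation gives dP/dt > 0 only when N > 0.445/0.00399 = 112.
Without the predator, N → K = 41. Since 41 < 112, the predator cannot invade.

Threshold N = 112; K < 112, so no, the predator goes extinct.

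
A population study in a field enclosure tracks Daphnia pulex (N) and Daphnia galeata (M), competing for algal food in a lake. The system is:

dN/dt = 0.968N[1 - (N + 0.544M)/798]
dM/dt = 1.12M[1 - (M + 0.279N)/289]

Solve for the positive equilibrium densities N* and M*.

N* ≈ 755, M* ≈ 78.2

Setting both brackets to zero gives the nullclines N + 0.544M = 798 and 0.279N + M = 289.
Substituting M = 289 - 0.279N into the first: N(1 - 0.544·0.279) = 798 - 0.544·289.
So N* = 641/0.848 = 755, and then M* = 289 - 0.279·755 = 78.2.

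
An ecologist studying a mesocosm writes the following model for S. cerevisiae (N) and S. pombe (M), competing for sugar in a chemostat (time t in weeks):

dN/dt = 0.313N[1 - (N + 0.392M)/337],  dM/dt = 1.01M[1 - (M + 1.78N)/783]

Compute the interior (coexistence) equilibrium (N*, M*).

N* ≈ 99.5, M* ≈ 606

Setting both brackets to zero gives the nullclines N + 0.392M = 337 and 1.78N + M = 783.
Substituting M = 783 - 1.78N into the first: N(1 - 0.392·1.78) = 337 - 0.392·783.
So N* = 30.1/0.302 = 99.5, and then M* = 783 - 1.78·99.5 = 606.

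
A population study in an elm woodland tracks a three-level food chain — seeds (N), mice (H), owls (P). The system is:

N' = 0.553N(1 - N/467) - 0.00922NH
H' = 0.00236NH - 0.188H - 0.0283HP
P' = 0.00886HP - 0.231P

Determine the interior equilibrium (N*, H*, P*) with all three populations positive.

From dP/dt = 0: 0.00886H* = 0.231, so H* = 26.1.
From dN/dt = 0: 0.553(1 - N*/467) = 0.00922·26.1, giving N* = 467·(1 - 0.435) = 264.
From dH/dt = 0: 0.00236·264 - 0.188 = 0.0283P*, so P* = 0.435/0.0283 = 15.4.

N* ≈ 264, H* ≈ 26.1, P* ≈ 15.4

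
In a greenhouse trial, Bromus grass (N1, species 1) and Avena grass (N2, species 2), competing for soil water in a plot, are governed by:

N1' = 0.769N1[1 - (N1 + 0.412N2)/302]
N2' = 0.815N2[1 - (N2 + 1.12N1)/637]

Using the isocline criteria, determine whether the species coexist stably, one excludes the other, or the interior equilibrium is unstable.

stable coexistence

Compare the nullcline intercepts: K1/α12 = 302/0.412 = 733 > K2 = 637; K2/α21 = 637/1.12 = 569 > K1 = 302.
Since both inequalities hold, each species can invade when rare, so the interior equilibrium is stable.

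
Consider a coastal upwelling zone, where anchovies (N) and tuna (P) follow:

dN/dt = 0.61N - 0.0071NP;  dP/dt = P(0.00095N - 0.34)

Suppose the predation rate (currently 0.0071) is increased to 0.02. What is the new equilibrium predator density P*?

At the interior fixed point, setting dN/dt = 0 with N > 0 fixes P* = (prey growth rate)/(NP coefficient) — independent of the other coefficients.
With the change, P* = 0.61/0.02 = 30.5; it falls from 85.9.

P* ≈ 30.5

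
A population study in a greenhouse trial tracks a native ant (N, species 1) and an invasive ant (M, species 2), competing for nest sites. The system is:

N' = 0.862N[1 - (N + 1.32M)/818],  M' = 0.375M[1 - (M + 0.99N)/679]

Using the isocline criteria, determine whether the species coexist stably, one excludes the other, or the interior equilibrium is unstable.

unstable coexistence (outcome depends on initial conditions)

Compare the nullcline intercepts: K1/α12 = 818/1.32 = 620 < K2 = 679; K2/α21 = 679/0.99 = 686 < K1 = 818.
Since both are reversed, neither can invade when rare; the interior point is a saddle.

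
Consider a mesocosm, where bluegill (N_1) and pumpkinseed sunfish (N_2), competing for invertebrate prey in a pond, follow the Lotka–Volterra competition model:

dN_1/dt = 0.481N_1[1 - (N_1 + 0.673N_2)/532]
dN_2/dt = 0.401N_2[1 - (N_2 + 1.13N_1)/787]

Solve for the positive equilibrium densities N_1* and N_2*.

N_1* ≈ 9.81, N_2* ≈ 776

Setting both brackets to zero gives the nullclines N_1 + 0.673N_2 = 532 and 1.13N_1 + N_2 = 787.
Substituting N_2 = 787 - 1.13N_1 into the first: N_1(1 - 0.673·1.13) = 532 - 0.673·787.
So N_1* = 2.35/0.24 = 9.81, and then N_2* = 787 - 1.13·9.81 = 776.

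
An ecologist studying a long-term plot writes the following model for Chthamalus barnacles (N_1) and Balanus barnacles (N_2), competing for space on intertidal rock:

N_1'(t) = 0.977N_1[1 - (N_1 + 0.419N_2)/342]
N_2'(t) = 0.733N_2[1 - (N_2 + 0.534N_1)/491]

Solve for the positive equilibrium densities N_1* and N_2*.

Setting both brackets to zero gives the nullclines N_1 + 0.419N_2 = 342 and 0.534N_1 + N_2 = 491.
Substituting N_2 = 491 - 0.534N_1 into the first: N_1(1 - 0.419·0.534) = 342 - 0.419·491.
So N_1* = 136/0.776 = 176, and then N_2* = 491 - 0.534·176 = 397.

N_1* ≈ 176, N_2* ≈ 397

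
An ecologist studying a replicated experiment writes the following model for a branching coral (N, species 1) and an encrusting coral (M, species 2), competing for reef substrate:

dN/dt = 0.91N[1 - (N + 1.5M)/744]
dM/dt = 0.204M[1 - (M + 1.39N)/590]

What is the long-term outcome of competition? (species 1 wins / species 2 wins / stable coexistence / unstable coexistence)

unstable coexistence (outcome depends on initial conditions)

Compare the nullcline intercepts: K1/α12 = 744/1.5 = 496 < K2 = 590; K2/α21 = 590/1.39 = 424 < K1 = 744.
Since both are reversed, neither can invade when rare; the interior point is a saddle.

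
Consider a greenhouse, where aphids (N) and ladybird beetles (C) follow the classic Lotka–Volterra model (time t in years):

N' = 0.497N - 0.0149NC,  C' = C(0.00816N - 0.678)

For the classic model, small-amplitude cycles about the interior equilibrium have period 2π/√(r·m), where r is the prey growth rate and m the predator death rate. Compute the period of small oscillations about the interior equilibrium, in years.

T ≈ 10.8 years

Here r = 0.497 and m = 0.678, so r·m = 0.337.
ω = √0.337 = 0.58 per year, hence T = 2π/ω ≈ 10.8 years.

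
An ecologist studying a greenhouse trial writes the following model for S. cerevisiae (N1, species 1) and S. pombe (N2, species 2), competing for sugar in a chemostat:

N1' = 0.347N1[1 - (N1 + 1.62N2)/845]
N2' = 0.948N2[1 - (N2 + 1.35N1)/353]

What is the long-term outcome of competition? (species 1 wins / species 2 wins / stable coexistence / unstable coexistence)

Compare the nullcline intercepts: K1/α12 = 845/1.62 = 522 > K2 = 353; K2/α21 = 353/1.35 = 261 < K1 = 845.
Since the inequalities point opposite ways, species 1 can invade but species 2 cannot.

species 1 excludes species 2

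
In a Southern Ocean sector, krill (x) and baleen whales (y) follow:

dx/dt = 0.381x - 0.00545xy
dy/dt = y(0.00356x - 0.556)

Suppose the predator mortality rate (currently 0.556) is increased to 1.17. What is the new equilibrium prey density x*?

At the interior fixed point, setting dy/dt = 0 with y > 0 fixes x* = (predator death rate)/(xy coefficient) — independent of the other coefficients.
With the change, x* = 1.17/0.00356 = 329; it rises from 156.

x* ≈ 329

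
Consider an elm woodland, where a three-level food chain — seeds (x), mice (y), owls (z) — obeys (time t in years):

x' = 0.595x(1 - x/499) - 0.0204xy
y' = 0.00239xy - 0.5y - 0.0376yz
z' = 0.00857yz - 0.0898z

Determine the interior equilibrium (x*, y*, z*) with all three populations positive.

x* ≈ 320, y* ≈ 10.5, z* ≈ 7.03

From dz/dt = 0: 0.00857y* = 0.0898, so y* = 10.5.
From dx/dt = 0: 0.595(1 - x*/499) = 0.0204·10.5, giving x* = 499·(1 - 0.359) = 320.
From dy/dt = 0: 0.00239·320 - 0.5 = 0.0376z*, so z* = 0.264/0.0376 = 7.03.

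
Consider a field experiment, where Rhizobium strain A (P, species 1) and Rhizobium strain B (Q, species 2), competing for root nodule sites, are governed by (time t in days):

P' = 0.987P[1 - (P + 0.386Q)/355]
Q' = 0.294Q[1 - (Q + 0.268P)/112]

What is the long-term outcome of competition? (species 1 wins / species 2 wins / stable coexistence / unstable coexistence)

stable coexistence

Compare the nullcline intercepts: K1/α12 = 355/0.386 = 920 > K2 = 112; K2/α21 = 112/0.268 = 418 > K1 = 355.
Since both inequalities hold, each species can invade when rare, so the interior equilibrium is stable.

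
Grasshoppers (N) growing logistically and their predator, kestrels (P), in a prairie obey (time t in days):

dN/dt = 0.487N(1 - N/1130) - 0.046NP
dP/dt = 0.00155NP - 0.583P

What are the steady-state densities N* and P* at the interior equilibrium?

N* ≈ 376, P* ≈ 7.06

From dP/dt = 0 with P > 0: 0.00155N* = 0.583, so N* = 376.
Substitute into dN/dt = 0: 0.487(1 - 376/1130) = 0.046P*.
The bracket is 0.667, giving P* = 0.325/0.046 = 7.06.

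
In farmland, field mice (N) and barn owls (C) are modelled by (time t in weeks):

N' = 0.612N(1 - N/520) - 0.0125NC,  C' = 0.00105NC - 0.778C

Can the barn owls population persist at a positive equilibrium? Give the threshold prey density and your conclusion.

Threshold N = 741; K < 741, so no, the predator goes extinct.

The predator equation gives dC/dt > 0 only when N > 0.778/0.00105 = 741.
Without the predator, N → K = 520. Since 520 < 741, the predator cannot invade.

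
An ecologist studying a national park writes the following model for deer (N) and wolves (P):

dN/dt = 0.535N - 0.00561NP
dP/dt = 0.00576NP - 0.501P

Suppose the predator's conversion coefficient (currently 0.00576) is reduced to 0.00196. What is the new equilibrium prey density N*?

At the interior fixed point, setting dP/dt = 0 with P > 0 fixes N* = (predator death rate)/(NP coefficient) — independent of the other coefficients.
With the change, N* = 0.501/0.00196 = 256; it rises from 87.

N* ≈ 256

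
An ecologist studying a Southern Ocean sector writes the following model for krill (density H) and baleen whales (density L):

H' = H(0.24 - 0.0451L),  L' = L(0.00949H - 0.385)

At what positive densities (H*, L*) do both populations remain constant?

Set dL/dt = 0 with L > 0: 0.00949H - 0.385 = 0, so H* = 0.385/0.00949 = 40.6.
Set dH/dt = 0 with H > 0: 0.24 - 0.0451L = 0, so L* = 0.24/0.0451 = 5.32.

H* ≈ 40.6, L* ≈ 5.32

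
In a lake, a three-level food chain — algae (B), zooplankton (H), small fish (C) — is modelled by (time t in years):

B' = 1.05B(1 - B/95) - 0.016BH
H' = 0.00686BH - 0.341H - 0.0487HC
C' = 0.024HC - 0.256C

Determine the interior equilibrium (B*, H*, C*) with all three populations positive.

B* ≈ 79.6, H* ≈ 10.7, C* ≈ 4.2

From dC/dt = 0: 0.024H* = 0.256, so H* = 10.7.
From dB/dt = 0: 1.05(1 - B*/95) = 0.016·10.7, giving B* = 95·(1 - 0.163) = 79.6.
From dH/dt = 0: 0.00686·79.6 - 0.341 = 0.0487C*, so C* = 0.205/0.0487 = 4.2.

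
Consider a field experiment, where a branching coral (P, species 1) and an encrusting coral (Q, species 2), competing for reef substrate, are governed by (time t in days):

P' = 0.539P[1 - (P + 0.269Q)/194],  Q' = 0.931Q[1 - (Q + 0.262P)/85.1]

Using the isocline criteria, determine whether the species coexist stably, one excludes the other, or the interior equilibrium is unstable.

stable coexistence

Compare the nullcline intercepts: K1/α12 = 194/0.269 = 721 > K2 = 85.1; K2/α21 = 85.1/0.262 = 325 > K1 = 194.
Since both inequalities hold, each species can invade when rare, so the interior equilibrium is stable.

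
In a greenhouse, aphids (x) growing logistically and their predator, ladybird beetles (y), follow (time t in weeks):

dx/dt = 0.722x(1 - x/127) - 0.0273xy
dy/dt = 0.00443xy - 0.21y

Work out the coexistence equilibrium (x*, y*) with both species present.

From dy/dt = 0 with y > 0: 0.00443x* = 0.21, so x* = 47.4.
Substitute into dx/dt = 0: 0.722(1 - 47.4/127) = 0.0273y*.
The bracket is 0.627, giving y* = 0.453/0.0273 = 16.6.

x* ≈ 47.4, y* ≈ 16.6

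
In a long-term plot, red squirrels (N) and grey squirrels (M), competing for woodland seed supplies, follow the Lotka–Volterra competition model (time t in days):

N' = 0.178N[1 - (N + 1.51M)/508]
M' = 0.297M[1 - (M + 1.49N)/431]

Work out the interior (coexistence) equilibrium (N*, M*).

N* ≈ 114, M* ≈ 261

Setting both brackets to zero gives the nullclines N + 1.51M = 508 and 1.49N + M = 431.
Substituting M = 431 - 1.49N into the first: N(1 - 1.51·1.49) = 508 - 1.51·431.
So N* = -143/-1.25 = 114, and then M* = 431 - 1.49·114 = 261.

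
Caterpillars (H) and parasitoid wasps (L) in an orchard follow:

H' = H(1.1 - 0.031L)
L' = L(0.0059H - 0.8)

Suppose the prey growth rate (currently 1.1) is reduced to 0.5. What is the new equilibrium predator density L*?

L* ≈ 16.1

At the interior fixed point, setting dH/dt = 0 with H > 0 fixes L* = (prey growth rate)/(HL coefficient) — independent of the other coefficients.
With the change, L* = 0.5/0.031 = 16.1; it falls from 35.5.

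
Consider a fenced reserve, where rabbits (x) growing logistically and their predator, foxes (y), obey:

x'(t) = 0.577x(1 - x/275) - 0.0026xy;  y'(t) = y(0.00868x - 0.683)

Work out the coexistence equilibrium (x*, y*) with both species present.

x* ≈ 78.7, y* ≈ 158

From dy/dt = 0 with y > 0: 0.00868x* = 0.683, so x* = 78.7.
Substitute into dx/dt = 0: 0.577(1 - 78.7/275) = 0.0026y*.
The bracket is 0.714, giving y* = 0.412/0.0026 = 158.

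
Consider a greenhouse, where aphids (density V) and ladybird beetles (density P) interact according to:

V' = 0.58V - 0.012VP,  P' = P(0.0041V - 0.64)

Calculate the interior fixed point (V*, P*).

V* ≈ 156, P* ≈ 48.3

Set dP/dt = 0 with P > 0: 0.0041V - 0.64 = 0, so V* = 0.64/0.0041 = 156.
Set dV/dt = 0 with V > 0: 0.58 - 0.012P = 0, so P* = 0.58/0.012 = 48.3.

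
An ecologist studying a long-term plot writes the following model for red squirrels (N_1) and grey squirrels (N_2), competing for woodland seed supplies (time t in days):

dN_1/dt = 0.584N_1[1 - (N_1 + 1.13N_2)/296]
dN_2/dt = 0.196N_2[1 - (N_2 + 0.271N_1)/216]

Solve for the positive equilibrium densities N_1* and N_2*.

Setting both brackets to zero gives the nullclines N_1 + 1.13N_2 = 296 and 0.271N_1 + N_2 = 216.
Substituting N_2 = 216 - 0.271N_1 into the first: N_1(1 - 1.13·0.271) = 296 - 1.13·216.
So N_1* = 51.9/0.694 = 74.8, and then N_2* = 216 - 0.271·74.8 = 196.

N_1* ≈ 74.8, N_2* ≈ 196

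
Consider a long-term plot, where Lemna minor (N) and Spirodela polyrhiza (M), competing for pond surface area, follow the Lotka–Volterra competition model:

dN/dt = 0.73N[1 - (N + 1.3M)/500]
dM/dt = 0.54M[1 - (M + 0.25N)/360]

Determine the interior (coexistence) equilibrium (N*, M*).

N* ≈ 47.4, M* ≈ 348

Setting both brackets to zero gives the nullclines N + 1.3M = 500 and 0.25N + M = 360.
Substituting M = 360 - 0.25N into the first: N(1 - 1.3·0.25) = 500 - 1.3·360.
So N* = 32/0.675 = 47.4, and then M* = 360 - 0.25·47.4 = 348.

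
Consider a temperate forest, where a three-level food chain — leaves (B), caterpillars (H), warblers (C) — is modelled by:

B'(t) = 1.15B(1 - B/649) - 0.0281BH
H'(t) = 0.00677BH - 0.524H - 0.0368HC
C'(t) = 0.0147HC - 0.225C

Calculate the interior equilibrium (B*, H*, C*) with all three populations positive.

B* ≈ 406, H* ≈ 15.3, C* ≈ 60.5

From dC/dt = 0: 0.0147H* = 0.225, so H* = 15.3.
From dB/dt = 0: 1.15(1 - B*/649) = 0.0281·15.3, giving B* = 649·(1 - 0.374) = 406.
From dH/dt = 0: 0.00677·406 - 0.524 = 0.0368C*, so C* = 2.23/0.0368 = 60.5.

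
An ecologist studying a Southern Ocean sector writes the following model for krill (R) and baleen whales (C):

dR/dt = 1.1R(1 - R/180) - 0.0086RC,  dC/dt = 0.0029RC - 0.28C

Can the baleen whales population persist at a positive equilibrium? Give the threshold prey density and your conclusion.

Threshold R = 96.6; K > 96.6, so yes, the predator persists.

The predator equation gives dC/dt > 0 only when R > 0.28/0.0029 = 96.6.
Without the predator, R → K = 180. Since 180 > 96.6, the predator can invade and persist.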